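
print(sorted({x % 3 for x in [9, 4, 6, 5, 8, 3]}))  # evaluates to [0, 1, 2]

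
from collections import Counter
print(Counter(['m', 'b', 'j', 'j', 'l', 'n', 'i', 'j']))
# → Counter({'j': 3, 'm': 1, 'b': 1, 'l': 1, 'n': 1, 'i': 1})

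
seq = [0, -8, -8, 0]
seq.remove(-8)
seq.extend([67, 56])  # [0, -8, 0, 67, 56]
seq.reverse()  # [56, 67, 0, -8, 0]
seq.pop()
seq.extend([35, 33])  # [56, 67, 0, -8, 35, 33]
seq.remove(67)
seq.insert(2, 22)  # [56, 0, 22, -8, 35, 33]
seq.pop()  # 33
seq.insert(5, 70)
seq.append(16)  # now [56, 0, 22, -8, 35, 70, 16]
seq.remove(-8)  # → [56, 0, 22, 35, 70, 16]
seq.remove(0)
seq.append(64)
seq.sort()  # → [16, 22, 35, 56, 64, 70]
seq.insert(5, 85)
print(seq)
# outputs [16, 22, 35, 56, 64, 85, 70]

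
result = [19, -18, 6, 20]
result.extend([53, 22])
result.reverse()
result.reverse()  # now [19, -18, 6, 20, 53, 22]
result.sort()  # [-18, 6, 19, 20, 22, 53]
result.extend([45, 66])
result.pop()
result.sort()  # [-18, 6, 19, 20, 22, 45, 53]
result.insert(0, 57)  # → [57, -18, 6, 19, 20, 22, 45, 53]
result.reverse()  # [53, 45, 22, 20, 19, 6, -18, 57]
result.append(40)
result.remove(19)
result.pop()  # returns 40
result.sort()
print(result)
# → [-18, 6, 20, 22, 45, 53, 57]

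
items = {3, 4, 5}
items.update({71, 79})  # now {3, 4, 5, 71, 79}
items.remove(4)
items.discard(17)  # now {3, 5, 71, 79}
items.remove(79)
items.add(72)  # {3, 5, 71, 72}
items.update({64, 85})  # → {3, 5, 64, 71, 72, 85}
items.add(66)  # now {3, 5, 64, 66, 71, 72, 85}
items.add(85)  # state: {3, 5, 64, 66, 71, 72, 85}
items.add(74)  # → {3, 5, 64, 66, 71, 72, 74, 85}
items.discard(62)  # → {3, 5, 64, 66, 71, 72, 74, 85}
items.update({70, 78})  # {3, 5, 64, 66, 70, 71, 72, 74, 78, 85}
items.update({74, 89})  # {3, 5, 64, 66, 70, 71, 72, 74, 78, 85, 89}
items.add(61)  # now {3, 5, 61, 64, 66, 70, 71, 72, 74, 78, 85, 89}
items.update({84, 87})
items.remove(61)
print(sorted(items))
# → [3, 5, 64, 66, 70, 71, 72, 74, 78, 84, 85, 87, 89]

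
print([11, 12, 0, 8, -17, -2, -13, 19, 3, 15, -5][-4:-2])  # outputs [19, 3]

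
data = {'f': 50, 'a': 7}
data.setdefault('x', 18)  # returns 18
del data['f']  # {'a': 7, 'x': 18}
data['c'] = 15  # {'a': 7, 'x': 18, 'c': 15}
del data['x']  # {'a': 7, 'c': 15}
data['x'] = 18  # {'a': 7, 'c': 15, 'x': 18}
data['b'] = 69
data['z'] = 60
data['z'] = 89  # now {'a': 7, 'c': 15, 'x': 18, 'b': 69, 'z': 89}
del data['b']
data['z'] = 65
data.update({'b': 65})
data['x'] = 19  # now {'a': 7, 'c': 15, 'x': 19, 'z': 65, 'b': 65}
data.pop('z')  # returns 65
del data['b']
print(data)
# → {'a': 7, 'c': 15, 'x': 19}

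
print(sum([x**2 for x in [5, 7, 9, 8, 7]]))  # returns 268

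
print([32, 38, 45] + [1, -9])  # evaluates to [32, 38, 45, 1, -9]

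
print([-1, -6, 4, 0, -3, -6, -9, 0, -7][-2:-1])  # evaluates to [0]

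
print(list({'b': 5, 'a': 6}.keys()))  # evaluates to ['b', 'a']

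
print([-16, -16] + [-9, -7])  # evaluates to [-16, -16, -9, -7]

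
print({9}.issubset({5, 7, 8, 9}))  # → True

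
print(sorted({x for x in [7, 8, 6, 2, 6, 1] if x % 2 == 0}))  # [2, 6, 8]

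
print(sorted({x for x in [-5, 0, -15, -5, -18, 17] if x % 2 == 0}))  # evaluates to [-18, 0]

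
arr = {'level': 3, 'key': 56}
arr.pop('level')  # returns 3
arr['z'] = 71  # {'key': 56, 'z': 71}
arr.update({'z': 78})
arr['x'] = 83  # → {'key': 56, 'z': 78, 'x': 83}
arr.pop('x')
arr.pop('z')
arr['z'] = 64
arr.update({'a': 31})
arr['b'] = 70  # {'key': 56, 'z': 64, 'a': 31, 'b': 70}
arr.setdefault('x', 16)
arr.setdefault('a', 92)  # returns 31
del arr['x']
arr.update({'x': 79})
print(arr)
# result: {'key': 56, 'z': 64, 'a': 31, 'b': 70, 'x': 79}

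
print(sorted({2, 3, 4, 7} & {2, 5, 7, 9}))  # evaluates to [2, 7]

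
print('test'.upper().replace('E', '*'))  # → T*ST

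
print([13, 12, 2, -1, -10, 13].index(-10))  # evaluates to 4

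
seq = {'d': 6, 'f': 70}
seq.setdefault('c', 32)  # 32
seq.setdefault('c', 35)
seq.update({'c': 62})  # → {'d': 6, 'f': 70, 'c': 62}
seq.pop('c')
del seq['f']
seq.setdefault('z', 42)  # 42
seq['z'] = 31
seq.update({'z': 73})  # {'d': 6, 'z': 73}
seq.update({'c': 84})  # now {'d': 6, 'z': 73, 'c': 84}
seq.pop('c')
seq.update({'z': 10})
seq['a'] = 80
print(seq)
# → {'d': 6, 'z': 10, 'a': 80}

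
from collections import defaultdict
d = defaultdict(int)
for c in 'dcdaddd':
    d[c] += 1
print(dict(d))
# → {'d': 5, 'c': 1, 'a': 1}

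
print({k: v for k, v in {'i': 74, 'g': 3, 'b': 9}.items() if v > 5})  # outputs {'i': 74, 'b': 9}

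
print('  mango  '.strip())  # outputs mango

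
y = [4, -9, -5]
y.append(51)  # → [4, -9, -5, 51]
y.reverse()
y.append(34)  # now [51, -5, -9, 4, 34]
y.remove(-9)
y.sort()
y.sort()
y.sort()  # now [-5, 4, 34, 51]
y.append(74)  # [-5, 4, 34, 51, 74]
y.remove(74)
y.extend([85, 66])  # [-5, 4, 34, 51, 85, 66]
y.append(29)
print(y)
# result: [-5, 4, 34, 51, 85, 66, 29]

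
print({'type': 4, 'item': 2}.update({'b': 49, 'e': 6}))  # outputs None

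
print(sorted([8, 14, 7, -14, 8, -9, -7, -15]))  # [-15, -14, -9, -7, 7, 8, 8, 14]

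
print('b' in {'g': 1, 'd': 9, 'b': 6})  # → True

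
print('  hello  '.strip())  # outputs hello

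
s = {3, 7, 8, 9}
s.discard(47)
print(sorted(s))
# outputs [3, 7, 8, 9]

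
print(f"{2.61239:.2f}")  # 2.61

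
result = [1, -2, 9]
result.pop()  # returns 9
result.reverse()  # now [-2, 1]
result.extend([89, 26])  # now [-2, 1, 89, 26]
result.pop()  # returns 26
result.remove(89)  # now [-2, 1]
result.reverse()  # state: [1, -2]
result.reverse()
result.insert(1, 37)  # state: [-2, 37, 1]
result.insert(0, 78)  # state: [78, -2, 37, 1]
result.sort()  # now [-2, 1, 37, 78]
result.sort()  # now [-2, 1, 37, 78]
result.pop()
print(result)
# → [-2, 1, 37]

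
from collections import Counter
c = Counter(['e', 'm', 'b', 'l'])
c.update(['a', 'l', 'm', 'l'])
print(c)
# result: Counter({'l': 3, 'm': 2, 'e': 1, 'b': 1, 'a': 1})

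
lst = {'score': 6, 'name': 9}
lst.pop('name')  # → 9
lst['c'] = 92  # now {'score': 6, 'c': 92}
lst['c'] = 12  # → {'score': 6, 'c': 12}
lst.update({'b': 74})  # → {'score': 6, 'c': 12, 'b': 74}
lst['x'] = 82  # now {'score': 6, 'c': 12, 'b': 74, 'x': 82}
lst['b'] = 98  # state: {'score': 6, 'c': 12, 'b': 98, 'x': 82}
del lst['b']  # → {'score': 6, 'c': 12, 'x': 82}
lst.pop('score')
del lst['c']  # {'x': 82}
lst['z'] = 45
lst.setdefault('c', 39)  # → 39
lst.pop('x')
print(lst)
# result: {'z': 45, 'c': 39}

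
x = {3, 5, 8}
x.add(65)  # {3, 5, 8, 65}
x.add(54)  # {3, 5, 8, 54, 65}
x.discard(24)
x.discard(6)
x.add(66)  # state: {3, 5, 8, 54, 65, 66}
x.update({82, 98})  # {3, 5, 8, 54, 65, 66, 82, 98}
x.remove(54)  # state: {3, 5, 8, 65, 66, 82, 98}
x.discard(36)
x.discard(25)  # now {3, 5, 8, 65, 66, 82, 98}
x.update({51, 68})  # {3, 5, 8, 51, 65, 66, 68, 82, 98}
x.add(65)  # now {3, 5, 8, 51, 65, 66, 68, 82, 98}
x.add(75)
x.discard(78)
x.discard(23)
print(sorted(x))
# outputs [3, 5, 8, 51, 65, 66, 68, 75, 82, 98]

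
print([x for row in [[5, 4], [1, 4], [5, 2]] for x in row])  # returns [5, 4, 1, 4, 5, 2]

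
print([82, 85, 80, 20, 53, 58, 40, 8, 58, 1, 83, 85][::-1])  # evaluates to [85, 83, 1, 58, 8, 40, 58, 53, 20, 80, 85, 82]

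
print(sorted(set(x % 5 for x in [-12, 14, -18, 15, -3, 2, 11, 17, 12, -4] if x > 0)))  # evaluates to [0, 1, 2, 4]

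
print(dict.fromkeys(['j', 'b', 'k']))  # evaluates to {'j': None, 'b': None, 'k': None}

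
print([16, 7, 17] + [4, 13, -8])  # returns [16, 7, 17, 4, 13, -8]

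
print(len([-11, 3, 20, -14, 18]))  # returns 5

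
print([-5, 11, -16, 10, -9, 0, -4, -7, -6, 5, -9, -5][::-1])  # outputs [-5, -9, 5, -6, -7, -4, 0, -9, 10, -16, 11, -5]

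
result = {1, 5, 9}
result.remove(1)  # {5, 9}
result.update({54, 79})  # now {5, 9, 54, 79}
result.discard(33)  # {5, 9, 54, 79}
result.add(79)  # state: {5, 9, 54, 79}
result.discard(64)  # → {5, 9, 54, 79}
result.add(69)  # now {5, 9, 54, 69, 79}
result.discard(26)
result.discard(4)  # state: {5, 9, 54, 69, 79}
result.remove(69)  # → {5, 9, 54, 79}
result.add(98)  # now {5, 9, 54, 79, 98}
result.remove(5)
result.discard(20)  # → {9, 54, 79, 98}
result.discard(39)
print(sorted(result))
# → [9, 54, 79, 98]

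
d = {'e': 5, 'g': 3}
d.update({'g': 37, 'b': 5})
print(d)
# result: {'e': 5, 'g': 37, 'b': 5}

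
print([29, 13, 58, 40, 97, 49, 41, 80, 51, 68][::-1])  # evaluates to [68, 51, 80, 41, 49, 97, 40, 58, 13, 29]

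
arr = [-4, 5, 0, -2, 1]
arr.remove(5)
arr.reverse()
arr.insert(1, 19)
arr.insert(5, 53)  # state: [1, 19, -2, 0, -4, 53]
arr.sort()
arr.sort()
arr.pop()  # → 53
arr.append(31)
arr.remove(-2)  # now [-4, 0, 1, 19, 31]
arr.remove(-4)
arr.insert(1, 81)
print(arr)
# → [0, 81, 1, 19, 31]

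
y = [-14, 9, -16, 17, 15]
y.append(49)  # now [-14, 9, -16, 17, 15, 49]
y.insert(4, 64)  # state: [-14, 9, -16, 17, 64, 15, 49]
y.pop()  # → 49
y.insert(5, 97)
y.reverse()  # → [15, 97, 64, 17, -16, 9, -14]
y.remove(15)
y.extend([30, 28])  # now [97, 64, 17, -16, 9, -14, 30, 28]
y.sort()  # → [-16, -14, 9, 17, 28, 30, 64, 97]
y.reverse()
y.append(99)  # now [97, 64, 30, 28, 17, 9, -14, -16, 99]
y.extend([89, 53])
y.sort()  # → [-16, -14, 9, 17, 28, 30, 53, 64, 89, 97, 99]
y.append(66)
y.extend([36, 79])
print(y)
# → [-16, -14, 9, 17, 28, 30, 53, 64, 89, 97, 99, 66, 36, 79]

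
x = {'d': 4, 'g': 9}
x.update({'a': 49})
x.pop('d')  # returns 4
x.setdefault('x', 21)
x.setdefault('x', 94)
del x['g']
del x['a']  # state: {'x': 21}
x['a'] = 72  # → {'x': 21, 'a': 72}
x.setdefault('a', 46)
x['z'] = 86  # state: {'x': 21, 'a': 72, 'z': 86}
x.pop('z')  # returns 86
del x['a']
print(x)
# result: {'x': 21}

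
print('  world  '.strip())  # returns world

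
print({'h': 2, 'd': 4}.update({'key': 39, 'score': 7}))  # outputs None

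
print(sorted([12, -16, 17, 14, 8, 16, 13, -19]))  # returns [-19, -16, 8, 12, 13, 14, 16, 17]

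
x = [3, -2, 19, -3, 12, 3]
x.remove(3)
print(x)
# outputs [-2, 19, -3, 12, 3]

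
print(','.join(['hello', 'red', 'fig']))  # hello,red,fig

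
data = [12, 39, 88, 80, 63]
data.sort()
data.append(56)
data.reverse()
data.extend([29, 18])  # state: [56, 88, 80, 63, 39, 12, 29, 18]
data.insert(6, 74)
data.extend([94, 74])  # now [56, 88, 80, 63, 39, 12, 74, 29, 18, 94, 74]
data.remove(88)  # [56, 80, 63, 39, 12, 74, 29, 18, 94, 74]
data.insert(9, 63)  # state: [56, 80, 63, 39, 12, 74, 29, 18, 94, 63, 74]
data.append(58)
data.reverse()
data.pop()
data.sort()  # [12, 18, 29, 39, 58, 63, 63, 74, 74, 80, 94]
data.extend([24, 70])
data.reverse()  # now [70, 24, 94, 80, 74, 74, 63, 63, 58, 39, 29, 18, 12]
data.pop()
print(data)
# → [70, 24, 94, 80, 74, 74, 63, 63, 58, 39, 29, 18]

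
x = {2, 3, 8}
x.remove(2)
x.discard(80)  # {3, 8}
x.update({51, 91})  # {3, 8, 51, 91}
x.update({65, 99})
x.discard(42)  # {3, 8, 51, 65, 91, 99}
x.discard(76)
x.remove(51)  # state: {3, 8, 65, 91, 99}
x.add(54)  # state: {3, 8, 54, 65, 91, 99}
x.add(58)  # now {3, 8, 54, 58, 65, 91, 99}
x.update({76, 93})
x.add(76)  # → {3, 8, 54, 58, 65, 76, 91, 93, 99}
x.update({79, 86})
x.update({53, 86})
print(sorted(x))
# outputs [3, 8, 53, 54, 58, 65, 76, 79, 86, 91, 93, 99]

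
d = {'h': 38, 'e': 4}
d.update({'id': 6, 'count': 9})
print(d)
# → {'h': 38, 'e': 4, 'id': 6, 'count': 9}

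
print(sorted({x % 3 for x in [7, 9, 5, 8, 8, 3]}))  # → [0, 1, 2]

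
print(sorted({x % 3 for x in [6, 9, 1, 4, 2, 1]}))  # [0, 1, 2]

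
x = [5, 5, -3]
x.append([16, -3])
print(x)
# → [5, 5, -3, [16, -3]]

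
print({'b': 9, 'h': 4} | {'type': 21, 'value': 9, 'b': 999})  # {'b': 999, 'h': 4, 'type': 21, 'value': 9}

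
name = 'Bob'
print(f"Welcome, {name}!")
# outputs Welcome, Bob!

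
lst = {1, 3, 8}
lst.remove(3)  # {1, 8}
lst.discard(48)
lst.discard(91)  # {1, 8}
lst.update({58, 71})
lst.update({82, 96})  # {1, 8, 58, 71, 82, 96}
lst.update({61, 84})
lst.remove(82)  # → {1, 8, 58, 61, 71, 84, 96}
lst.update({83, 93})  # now {1, 8, 58, 61, 71, 83, 84, 93, 96}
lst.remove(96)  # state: {1, 8, 58, 61, 71, 83, 84, 93}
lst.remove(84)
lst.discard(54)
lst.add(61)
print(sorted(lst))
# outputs [1, 8, 58, 61, 71, 83, 93]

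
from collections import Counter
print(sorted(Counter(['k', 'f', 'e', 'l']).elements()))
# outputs ['e', 'f', 'k', 'l']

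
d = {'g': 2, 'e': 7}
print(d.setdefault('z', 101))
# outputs 101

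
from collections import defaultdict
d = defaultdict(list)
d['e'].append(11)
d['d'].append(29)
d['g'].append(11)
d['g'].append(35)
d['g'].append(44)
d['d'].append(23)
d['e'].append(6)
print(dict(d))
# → {'e': [11, 6], 'd': [29, 23], 'g': [11, 35, 44]}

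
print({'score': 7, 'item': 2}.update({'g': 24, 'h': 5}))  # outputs None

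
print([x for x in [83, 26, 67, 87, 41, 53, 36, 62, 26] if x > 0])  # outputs [83, 26, 67, 87, 41, 53, 36, 62, 26]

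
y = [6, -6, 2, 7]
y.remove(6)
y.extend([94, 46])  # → [-6, 2, 7, 94, 46]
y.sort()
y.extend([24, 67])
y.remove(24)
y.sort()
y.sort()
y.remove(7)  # [-6, 2, 46, 67, 94]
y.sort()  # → [-6, 2, 46, 67, 94]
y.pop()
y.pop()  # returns 67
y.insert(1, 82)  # [-6, 82, 2, 46]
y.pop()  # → 46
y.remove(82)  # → [-6, 2]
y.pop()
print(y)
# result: [-6]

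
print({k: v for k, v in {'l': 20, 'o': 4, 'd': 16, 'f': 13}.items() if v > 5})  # {'l': 20, 'd': 16, 'f': 13}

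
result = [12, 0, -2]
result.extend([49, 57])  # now [12, 0, -2, 49, 57]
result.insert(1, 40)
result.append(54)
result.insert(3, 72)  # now [12, 40, 0, 72, -2, 49, 57, 54]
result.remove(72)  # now [12, 40, 0, -2, 49, 57, 54]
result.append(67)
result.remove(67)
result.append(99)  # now [12, 40, 0, -2, 49, 57, 54, 99]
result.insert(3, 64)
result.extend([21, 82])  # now [12, 40, 0, 64, -2, 49, 57, 54, 99, 21, 82]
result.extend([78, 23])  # [12, 40, 0, 64, -2, 49, 57, 54, 99, 21, 82, 78, 23]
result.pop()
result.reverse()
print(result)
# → [78, 82, 21, 99, 54, 57, 49, -2, 64, 0, 40, 12]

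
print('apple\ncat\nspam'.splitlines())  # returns ['apple', 'cat', 'spam']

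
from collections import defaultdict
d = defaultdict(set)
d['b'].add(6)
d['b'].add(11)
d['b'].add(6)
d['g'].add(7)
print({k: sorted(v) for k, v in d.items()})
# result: {'b': [6, 11], 'g': [7]}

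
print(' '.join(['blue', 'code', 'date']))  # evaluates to blue code date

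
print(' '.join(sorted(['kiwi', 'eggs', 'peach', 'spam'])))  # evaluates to eggs kiwi peach spam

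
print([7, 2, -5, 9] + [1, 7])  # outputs [7, 2, -5, 9, 1, 7]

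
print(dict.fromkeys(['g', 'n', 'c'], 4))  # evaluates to {'g': 4, 'n': 4, 'c': 4}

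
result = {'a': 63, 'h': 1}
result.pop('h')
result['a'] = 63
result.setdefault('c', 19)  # 19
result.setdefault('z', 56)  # 56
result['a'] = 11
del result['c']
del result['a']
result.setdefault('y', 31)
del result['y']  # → {'z': 56}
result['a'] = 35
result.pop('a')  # 35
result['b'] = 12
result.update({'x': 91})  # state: {'z': 56, 'b': 12, 'x': 91}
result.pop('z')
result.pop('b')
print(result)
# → {'x': 91}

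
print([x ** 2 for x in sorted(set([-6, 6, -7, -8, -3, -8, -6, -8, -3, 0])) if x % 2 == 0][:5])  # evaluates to [64, 36, 0, 36]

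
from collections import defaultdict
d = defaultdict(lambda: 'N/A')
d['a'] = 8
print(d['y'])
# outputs N/A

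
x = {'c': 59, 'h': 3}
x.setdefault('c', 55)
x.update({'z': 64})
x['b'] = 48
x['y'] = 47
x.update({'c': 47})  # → {'c': 47, 'h': 3, 'z': 64, 'b': 48, 'y': 47}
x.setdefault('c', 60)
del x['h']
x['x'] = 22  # {'c': 47, 'z': 64, 'b': 48, 'y': 47, 'x': 22}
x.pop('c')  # 47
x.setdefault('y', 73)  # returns 47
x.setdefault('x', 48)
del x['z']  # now {'b': 48, 'y': 47, 'x': 22}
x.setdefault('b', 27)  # 48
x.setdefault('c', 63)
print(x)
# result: {'b': 48, 'y': 47, 'x': 22, 'c': 63}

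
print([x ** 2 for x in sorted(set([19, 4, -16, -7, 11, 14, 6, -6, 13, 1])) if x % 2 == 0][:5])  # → [256, 36, 16, 36, 196]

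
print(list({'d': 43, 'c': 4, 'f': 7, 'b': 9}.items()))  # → [('d', 43), ('c', 4), ('f', 7), ('b', 9)]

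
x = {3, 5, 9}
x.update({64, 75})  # {3, 5, 9, 64, 75}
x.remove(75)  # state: {3, 5, 9, 64}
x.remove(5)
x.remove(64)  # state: {3, 9}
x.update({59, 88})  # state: {3, 9, 59, 88}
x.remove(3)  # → {9, 59, 88}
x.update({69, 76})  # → {9, 59, 69, 76, 88}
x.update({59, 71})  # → {9, 59, 69, 71, 76, 88}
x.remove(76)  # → {9, 59, 69, 71, 88}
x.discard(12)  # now {9, 59, 69, 71, 88}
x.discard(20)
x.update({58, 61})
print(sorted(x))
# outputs [9, 58, 59, 61, 69, 71, 88]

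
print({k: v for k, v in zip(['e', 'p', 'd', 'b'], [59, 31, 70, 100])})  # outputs {'e': 59, 'p': 31, 'd': 70, 'b': 100}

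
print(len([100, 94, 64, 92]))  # 4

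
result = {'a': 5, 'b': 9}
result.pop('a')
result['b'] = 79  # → {'b': 79}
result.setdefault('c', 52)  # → 52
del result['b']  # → {'c': 52}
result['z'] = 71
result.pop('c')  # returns 52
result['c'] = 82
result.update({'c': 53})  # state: {'z': 71, 'c': 53}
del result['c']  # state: {'z': 71}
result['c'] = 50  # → {'z': 71, 'c': 50}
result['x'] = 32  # {'z': 71, 'c': 50, 'x': 32}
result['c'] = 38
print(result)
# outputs {'z': 71, 'c': 38, 'x': 32}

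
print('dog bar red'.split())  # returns ['dog', 'bar', 'red']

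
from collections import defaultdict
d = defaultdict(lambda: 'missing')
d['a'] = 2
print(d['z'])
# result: missing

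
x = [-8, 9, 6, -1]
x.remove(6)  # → [-8, 9, -1]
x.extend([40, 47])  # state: [-8, 9, -1, 40, 47]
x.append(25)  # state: [-8, 9, -1, 40, 47, 25]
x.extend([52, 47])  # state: [-8, 9, -1, 40, 47, 25, 52, 47]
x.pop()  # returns 47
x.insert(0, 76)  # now [76, -8, 9, -1, 40, 47, 25, 52]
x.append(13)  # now [76, -8, 9, -1, 40, 47, 25, 52, 13]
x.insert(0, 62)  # [62, 76, -8, 9, -1, 40, 47, 25, 52, 13]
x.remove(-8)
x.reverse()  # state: [13, 52, 25, 47, 40, -1, 9, 76, 62]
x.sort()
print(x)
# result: [-1, 9, 13, 25, 40, 47, 52, 62, 76]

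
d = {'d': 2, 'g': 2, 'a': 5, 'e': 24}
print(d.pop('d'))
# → 2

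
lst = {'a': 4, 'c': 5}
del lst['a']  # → {'c': 5}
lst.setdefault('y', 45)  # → 45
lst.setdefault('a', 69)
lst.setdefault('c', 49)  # 5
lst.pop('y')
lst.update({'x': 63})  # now {'c': 5, 'a': 69, 'x': 63}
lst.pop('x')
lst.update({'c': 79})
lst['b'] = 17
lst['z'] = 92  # {'c': 79, 'a': 69, 'b': 17, 'z': 92}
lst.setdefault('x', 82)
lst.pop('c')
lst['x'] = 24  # {'a': 69, 'b': 17, 'z': 92, 'x': 24}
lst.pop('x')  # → 24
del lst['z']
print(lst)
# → {'a': 69, 'b': 17}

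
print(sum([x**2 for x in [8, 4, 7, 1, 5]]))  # 155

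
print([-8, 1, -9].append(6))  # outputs None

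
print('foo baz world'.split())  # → ['foo', 'baz', 'world']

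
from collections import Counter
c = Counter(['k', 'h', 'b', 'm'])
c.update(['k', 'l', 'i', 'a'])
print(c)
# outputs Counter({'k': 2, 'h': 1, 'b': 1, 'm': 1, 'l': 1, 'i': 1, 'a': 1})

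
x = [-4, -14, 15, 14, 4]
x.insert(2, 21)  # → [-4, -14, 21, 15, 14, 4]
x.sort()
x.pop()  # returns 21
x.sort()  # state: [-14, -4, 4, 14, 15]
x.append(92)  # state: [-14, -4, 4, 14, 15, 92]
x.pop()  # 92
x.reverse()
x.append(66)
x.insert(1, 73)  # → [15, 73, 14, 4, -4, -14, 66]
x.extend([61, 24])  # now [15, 73, 14, 4, -4, -14, 66, 61, 24]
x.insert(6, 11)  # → [15, 73, 14, 4, -4, -14, 11, 66, 61, 24]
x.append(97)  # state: [15, 73, 14, 4, -4, -14, 11, 66, 61, 24, 97]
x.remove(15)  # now [73, 14, 4, -4, -14, 11, 66, 61, 24, 97]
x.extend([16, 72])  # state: [73, 14, 4, -4, -14, 11, 66, 61, 24, 97, 16, 72]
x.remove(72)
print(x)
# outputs [73, 14, 4, -4, -14, 11, 66, 61, 24, 97, 16]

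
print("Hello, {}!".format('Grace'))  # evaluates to Hello, Grace!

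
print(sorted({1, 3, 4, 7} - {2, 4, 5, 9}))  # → [1, 3, 7]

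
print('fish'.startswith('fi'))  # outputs True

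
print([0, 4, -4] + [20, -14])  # [0, 4, -4, 20, -14]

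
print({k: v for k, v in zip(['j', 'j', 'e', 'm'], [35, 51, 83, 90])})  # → {'j': 51, 'e': 83, 'm': 90}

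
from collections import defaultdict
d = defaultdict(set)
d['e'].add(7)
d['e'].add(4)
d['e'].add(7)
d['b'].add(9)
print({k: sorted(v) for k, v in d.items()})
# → {'e': [4, 7], 'b': [9]}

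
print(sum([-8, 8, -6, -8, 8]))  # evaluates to -6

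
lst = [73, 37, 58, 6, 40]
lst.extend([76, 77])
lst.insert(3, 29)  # [73, 37, 58, 29, 6, 40, 76, 77]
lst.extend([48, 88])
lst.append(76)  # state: [73, 37, 58, 29, 6, 40, 76, 77, 48, 88, 76]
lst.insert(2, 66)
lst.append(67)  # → [73, 37, 66, 58, 29, 6, 40, 76, 77, 48, 88, 76, 67]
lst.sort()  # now [6, 29, 37, 40, 48, 58, 66, 67, 73, 76, 76, 77, 88]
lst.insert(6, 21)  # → [6, 29, 37, 40, 48, 58, 21, 66, 67, 73, 76, 76, 77, 88]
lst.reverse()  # [88, 77, 76, 76, 73, 67, 66, 21, 58, 48, 40, 37, 29, 6]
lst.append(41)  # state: [88, 77, 76, 76, 73, 67, 66, 21, 58, 48, 40, 37, 29, 6, 41]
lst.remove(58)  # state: [88, 77, 76, 76, 73, 67, 66, 21, 48, 40, 37, 29, 6, 41]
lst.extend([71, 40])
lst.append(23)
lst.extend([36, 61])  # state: [88, 77, 76, 76, 73, 67, 66, 21, 48, 40, 37, 29, 6, 41, 71, 40, 23, 36, 61]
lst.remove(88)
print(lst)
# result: [77, 76, 76, 73, 67, 66, 21, 48, 40, 37, 29, 6, 41, 71, 40, 23, 36, 61]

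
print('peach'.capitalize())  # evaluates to Peach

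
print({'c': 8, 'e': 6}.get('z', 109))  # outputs 109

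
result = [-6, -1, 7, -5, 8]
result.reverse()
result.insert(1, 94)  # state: [8, 94, -5, 7, -1, -6]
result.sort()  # [-6, -5, -1, 7, 8, 94]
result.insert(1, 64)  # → [-6, 64, -5, -1, 7, 8, 94]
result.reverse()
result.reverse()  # [-6, 64, -5, -1, 7, 8, 94]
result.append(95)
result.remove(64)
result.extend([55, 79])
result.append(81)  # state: [-6, -5, -1, 7, 8, 94, 95, 55, 79, 81]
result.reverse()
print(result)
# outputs [81, 79, 55, 95, 94, 8, 7, -1, -5, -6]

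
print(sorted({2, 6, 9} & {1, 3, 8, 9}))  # [9]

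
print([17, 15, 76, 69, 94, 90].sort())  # None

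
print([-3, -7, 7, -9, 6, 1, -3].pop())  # -3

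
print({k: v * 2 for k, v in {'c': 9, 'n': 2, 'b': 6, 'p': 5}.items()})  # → {'c': 18, 'n': 4, 'b': 12, 'p': 10}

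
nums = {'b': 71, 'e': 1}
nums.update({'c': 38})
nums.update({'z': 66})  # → {'b': 71, 'e': 1, 'c': 38, 'z': 66}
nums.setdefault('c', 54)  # 38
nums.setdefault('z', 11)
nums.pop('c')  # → 38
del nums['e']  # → {'b': 71, 'z': 66}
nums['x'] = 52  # {'b': 71, 'z': 66, 'x': 52}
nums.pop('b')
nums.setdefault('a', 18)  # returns 18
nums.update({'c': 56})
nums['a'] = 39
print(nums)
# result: {'z': 66, 'x': 52, 'a': 39, 'c': 56}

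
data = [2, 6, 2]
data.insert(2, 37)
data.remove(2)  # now [6, 37, 2]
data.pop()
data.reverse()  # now [37, 6]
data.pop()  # 6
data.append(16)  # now [37, 16]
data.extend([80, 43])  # [37, 16, 80, 43]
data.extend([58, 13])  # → [37, 16, 80, 43, 58, 13]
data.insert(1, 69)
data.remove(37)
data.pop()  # 13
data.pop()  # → 58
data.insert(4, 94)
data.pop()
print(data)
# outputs [69, 16, 80, 43]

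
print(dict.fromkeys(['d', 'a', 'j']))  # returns {'d': None, 'a': None, 'j': None}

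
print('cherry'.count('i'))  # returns 0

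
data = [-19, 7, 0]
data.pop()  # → 0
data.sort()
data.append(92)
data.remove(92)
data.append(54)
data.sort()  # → [-19, 7, 54]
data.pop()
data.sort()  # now [-19, 7]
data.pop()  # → 7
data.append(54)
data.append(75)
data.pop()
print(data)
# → [-19, 54]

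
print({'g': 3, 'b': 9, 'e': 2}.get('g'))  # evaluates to 3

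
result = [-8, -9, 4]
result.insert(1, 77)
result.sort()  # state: [-9, -8, 4, 77]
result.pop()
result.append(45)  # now [-9, -8, 4, 45]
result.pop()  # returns 45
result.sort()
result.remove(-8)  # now [-9, 4]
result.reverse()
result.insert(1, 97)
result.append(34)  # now [4, 97, -9, 34]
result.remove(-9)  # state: [4, 97, 34]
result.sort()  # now [4, 34, 97]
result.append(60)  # [4, 34, 97, 60]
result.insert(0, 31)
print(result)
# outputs [31, 4, 34, 97, 60]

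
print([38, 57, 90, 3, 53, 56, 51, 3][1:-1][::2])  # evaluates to [57, 3, 56]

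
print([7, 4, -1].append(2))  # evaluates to None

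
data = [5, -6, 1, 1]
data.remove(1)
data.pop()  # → 1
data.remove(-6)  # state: [5]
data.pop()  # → 5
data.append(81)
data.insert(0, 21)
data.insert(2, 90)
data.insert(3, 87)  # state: [21, 81, 90, 87]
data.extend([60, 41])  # [21, 81, 90, 87, 60, 41]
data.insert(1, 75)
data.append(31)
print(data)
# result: [21, 75, 81, 90, 87, 60, 41, 31]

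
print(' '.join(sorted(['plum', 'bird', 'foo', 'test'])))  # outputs bird foo plum test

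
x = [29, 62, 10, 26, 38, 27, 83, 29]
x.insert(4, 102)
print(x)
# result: [29, 62, 10, 26, 102, 38, 27, 83, 29]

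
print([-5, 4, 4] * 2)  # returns [-5, 4, 4, -5, 4, 4]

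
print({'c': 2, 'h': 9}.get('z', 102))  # 102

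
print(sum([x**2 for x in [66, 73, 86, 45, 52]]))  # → 21810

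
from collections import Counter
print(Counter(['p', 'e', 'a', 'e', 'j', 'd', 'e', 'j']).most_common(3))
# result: [('e', 3), ('j', 2), ('p', 1)]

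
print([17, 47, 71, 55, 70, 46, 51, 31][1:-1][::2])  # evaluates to [47, 55, 46]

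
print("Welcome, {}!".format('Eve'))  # Welcome, Eve!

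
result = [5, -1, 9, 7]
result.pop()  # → 7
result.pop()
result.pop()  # -1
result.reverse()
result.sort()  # [5]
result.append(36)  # [5, 36]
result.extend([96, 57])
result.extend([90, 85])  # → [5, 36, 96, 57, 90, 85]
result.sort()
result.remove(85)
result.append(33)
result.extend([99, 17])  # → [5, 36, 57, 90, 96, 33, 99, 17]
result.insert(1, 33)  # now [5, 33, 36, 57, 90, 96, 33, 99, 17]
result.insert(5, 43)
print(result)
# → [5, 33, 36, 57, 90, 43, 96, 33, 99, 17]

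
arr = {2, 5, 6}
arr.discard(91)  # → {2, 5, 6}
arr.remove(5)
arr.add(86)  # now {2, 6, 86}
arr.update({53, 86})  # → {2, 6, 53, 86}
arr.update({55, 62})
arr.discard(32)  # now {2, 6, 53, 55, 62, 86}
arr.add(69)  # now {2, 6, 53, 55, 62, 69, 86}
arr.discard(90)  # {2, 6, 53, 55, 62, 69, 86}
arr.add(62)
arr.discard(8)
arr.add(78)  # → {2, 6, 53, 55, 62, 69, 78, 86}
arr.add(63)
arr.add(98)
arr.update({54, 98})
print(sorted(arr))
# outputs [2, 6, 53, 54, 55, 62, 63, 69, 78, 86, 98]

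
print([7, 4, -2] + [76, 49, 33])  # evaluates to [7, 4, -2, 76, 49, 33]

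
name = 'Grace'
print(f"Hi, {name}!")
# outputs Hi, Grace!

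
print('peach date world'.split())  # ['peach', 'date', 'world']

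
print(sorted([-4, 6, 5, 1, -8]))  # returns [-8, -4, 1, 5, 6]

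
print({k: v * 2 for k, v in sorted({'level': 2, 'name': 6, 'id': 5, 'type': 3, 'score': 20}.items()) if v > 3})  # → {'id': 10, 'name': 12, 'score': 40}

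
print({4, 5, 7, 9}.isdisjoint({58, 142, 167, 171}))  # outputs True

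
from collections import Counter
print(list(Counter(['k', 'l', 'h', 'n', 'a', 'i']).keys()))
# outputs ['k', 'l', 'h', 'n', 'a', 'i']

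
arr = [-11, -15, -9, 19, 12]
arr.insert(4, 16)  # [-11, -15, -9, 19, 16, 12]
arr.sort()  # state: [-15, -11, -9, 12, 16, 19]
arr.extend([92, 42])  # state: [-15, -11, -9, 12, 16, 19, 92, 42]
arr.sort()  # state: [-15, -11, -9, 12, 16, 19, 42, 92]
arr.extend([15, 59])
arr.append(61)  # [-15, -11, -9, 12, 16, 19, 42, 92, 15, 59, 61]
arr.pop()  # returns 61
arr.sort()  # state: [-15, -11, -9, 12, 15, 16, 19, 42, 59, 92]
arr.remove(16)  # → [-15, -11, -9, 12, 15, 19, 42, 59, 92]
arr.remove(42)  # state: [-15, -11, -9, 12, 15, 19, 59, 92]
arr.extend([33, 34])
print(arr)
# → [-15, -11, -9, 12, 15, 19, 59, 92, 33, 34]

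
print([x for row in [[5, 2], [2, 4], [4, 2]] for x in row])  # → [5, 2, 2, 4, 4, 2]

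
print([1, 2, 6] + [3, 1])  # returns [1, 2, 6, 3, 1]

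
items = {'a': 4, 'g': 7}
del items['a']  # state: {'g': 7}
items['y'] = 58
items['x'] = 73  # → {'g': 7, 'y': 58, 'x': 73}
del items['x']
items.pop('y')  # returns 58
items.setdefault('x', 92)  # 92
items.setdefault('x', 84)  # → 92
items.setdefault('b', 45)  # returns 45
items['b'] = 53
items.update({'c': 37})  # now {'g': 7, 'x': 92, 'b': 53, 'c': 37}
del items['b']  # {'g': 7, 'x': 92, 'c': 37}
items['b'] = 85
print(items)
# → {'g': 7, 'x': 92, 'c': 37, 'b': 85}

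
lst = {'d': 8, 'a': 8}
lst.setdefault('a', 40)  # 8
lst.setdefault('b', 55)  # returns 55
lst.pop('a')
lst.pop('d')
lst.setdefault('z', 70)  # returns 70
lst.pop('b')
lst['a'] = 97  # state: {'z': 70, 'a': 97}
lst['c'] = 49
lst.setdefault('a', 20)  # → 97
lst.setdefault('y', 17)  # 17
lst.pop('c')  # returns 49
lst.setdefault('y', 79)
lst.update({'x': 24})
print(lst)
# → {'z': 70, 'a': 97, 'y': 17, 'x': 24}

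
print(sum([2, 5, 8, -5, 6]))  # 16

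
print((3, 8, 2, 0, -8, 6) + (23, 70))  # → (3, 8, 2, 0, -8, 6, 23, 70)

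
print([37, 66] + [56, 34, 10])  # [37, 66, 56, 34, 10]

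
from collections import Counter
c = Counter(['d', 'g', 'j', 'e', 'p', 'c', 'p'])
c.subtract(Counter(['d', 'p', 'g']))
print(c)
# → Counter({'j': 1, 'e': 1, 'p': 1, 'c': 1, 'd': 0, 'g': 0})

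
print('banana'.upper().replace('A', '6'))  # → B6N6N6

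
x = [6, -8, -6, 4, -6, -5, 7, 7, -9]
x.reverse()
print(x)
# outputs [-9, 7, 7, -5, -6, 4, -6, -8, 6]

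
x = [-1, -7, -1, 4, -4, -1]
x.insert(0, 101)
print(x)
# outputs [101, -1, -7, -1, 4, -4, -1]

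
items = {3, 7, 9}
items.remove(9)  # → {3, 7}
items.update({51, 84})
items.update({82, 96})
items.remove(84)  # {3, 7, 51, 82, 96}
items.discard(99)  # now {3, 7, 51, 82, 96}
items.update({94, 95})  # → {3, 7, 51, 82, 94, 95, 96}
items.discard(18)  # {3, 7, 51, 82, 94, 95, 96}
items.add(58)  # {3, 7, 51, 58, 82, 94, 95, 96}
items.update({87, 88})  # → {3, 7, 51, 58, 82, 87, 88, 94, 95, 96}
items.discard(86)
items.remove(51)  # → {3, 7, 58, 82, 87, 88, 94, 95, 96}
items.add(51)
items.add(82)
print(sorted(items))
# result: [3, 7, 51, 58, 82, 87, 88, 94, 95, 96]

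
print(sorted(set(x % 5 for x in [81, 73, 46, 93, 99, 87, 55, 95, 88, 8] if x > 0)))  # [0, 1, 2, 3, 4]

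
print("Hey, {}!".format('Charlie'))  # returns Hey, Charlie!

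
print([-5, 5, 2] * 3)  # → [-5, 5, 2, -5, 5, 2, -5, 5, 2]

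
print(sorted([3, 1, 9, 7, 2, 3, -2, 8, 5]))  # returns [-2, 1, 2, 3, 3, 5, 7, 8, 9]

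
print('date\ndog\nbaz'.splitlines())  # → ['date', 'dog', 'baz']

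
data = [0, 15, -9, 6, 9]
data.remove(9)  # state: [0, 15, -9, 6]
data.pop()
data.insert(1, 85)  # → [0, 85, 15, -9]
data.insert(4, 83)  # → [0, 85, 15, -9, 83]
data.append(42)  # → [0, 85, 15, -9, 83, 42]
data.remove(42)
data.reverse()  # [83, -9, 15, 85, 0]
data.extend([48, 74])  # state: [83, -9, 15, 85, 0, 48, 74]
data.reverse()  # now [74, 48, 0, 85, 15, -9, 83]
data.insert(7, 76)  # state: [74, 48, 0, 85, 15, -9, 83, 76]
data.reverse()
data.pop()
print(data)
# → [76, 83, -9, 15, 85, 0, 48]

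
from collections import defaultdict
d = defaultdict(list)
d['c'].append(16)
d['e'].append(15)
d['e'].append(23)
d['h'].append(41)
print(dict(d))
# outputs {'c': [16], 'e': [15, 23], 'h': [41]}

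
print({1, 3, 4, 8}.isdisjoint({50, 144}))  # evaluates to True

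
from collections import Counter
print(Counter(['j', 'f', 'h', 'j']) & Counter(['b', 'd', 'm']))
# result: Counter()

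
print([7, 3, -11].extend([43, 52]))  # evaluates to None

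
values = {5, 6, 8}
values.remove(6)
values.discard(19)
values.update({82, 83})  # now {5, 8, 82, 83}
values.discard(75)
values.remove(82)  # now {5, 8, 83}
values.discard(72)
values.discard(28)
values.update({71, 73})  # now {5, 8, 71, 73, 83}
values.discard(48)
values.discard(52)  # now {5, 8, 71, 73, 83}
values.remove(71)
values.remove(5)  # {8, 73, 83}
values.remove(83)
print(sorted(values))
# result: [8, 73]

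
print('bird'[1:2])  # i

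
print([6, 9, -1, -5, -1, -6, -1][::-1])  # [-1, -6, -1, -5, -1, 9, 6]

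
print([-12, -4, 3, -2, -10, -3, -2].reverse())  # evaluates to None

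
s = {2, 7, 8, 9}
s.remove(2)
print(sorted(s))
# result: [7, 8, 9]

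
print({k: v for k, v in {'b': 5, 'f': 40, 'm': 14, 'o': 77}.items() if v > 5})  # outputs {'f': 40, 'm': 14, 'o': 77}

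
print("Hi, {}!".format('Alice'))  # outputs Hi, Alice!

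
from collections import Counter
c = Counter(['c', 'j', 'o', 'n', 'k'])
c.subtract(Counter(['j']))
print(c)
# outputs Counter({'c': 1, 'o': 1, 'n': 1, 'k': 1, 'j': 0})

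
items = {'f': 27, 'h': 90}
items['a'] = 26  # {'f': 27, 'h': 90, 'a': 26}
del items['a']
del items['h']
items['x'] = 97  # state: {'f': 27, 'x': 97}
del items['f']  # {'x': 97}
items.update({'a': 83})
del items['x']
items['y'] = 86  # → {'a': 83, 'y': 86}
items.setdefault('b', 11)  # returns 11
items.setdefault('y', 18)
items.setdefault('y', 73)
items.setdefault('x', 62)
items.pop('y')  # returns 86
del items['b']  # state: {'a': 83, 'x': 62}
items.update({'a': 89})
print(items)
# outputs {'a': 89, 'x': 62}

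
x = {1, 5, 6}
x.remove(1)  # {5, 6}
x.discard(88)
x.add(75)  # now {5, 6, 75}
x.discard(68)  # {5, 6, 75}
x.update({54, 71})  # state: {5, 6, 54, 71, 75}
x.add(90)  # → {5, 6, 54, 71, 75, 90}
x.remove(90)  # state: {5, 6, 54, 71, 75}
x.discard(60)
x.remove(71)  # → {5, 6, 54, 75}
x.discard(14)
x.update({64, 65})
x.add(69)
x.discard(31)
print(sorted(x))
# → [5, 6, 54, 64, 65, 69, 75]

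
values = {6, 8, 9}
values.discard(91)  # {6, 8, 9}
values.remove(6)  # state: {8, 9}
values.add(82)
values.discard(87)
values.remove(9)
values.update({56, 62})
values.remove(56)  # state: {8, 62, 82}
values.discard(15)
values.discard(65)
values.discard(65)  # {8, 62, 82}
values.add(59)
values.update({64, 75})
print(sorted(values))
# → [8, 59, 62, 64, 75, 82]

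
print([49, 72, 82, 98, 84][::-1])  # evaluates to [84, 98, 82, 72, 49]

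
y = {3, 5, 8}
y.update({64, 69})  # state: {3, 5, 8, 64, 69}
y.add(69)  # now {3, 5, 8, 64, 69}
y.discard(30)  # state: {3, 5, 8, 64, 69}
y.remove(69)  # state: {3, 5, 8, 64}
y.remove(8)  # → {3, 5, 64}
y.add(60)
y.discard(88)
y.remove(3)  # {5, 60, 64}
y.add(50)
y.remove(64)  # {5, 50, 60}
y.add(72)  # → {5, 50, 60, 72}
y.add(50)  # {5, 50, 60, 72}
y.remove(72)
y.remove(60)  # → {5, 50}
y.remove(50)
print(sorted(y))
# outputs [5]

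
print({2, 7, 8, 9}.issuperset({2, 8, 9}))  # True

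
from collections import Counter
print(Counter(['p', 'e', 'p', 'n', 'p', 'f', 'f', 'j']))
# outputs Counter({'p': 3, 'f': 2, 'e': 1, 'n': 1, 'j': 1})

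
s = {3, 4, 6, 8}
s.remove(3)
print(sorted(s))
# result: [4, 6, 8]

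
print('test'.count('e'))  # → 1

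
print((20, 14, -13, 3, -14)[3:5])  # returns (3, -14)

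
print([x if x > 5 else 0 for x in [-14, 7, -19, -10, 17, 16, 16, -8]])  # [0, 7, 0, 0, 17, 16, 16, 0]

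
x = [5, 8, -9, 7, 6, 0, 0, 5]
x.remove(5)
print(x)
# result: [8, -9, 7, 6, 0, 0, 5]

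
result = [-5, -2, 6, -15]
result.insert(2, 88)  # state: [-5, -2, 88, 6, -15]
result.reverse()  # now [-15, 6, 88, -2, -5]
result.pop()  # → -5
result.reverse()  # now [-2, 88, 6, -15]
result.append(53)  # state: [-2, 88, 6, -15, 53]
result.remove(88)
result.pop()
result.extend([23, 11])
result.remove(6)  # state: [-2, -15, 23, 11]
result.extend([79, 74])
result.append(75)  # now [-2, -15, 23, 11, 79, 74, 75]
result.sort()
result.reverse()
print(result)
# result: [79, 75, 74, 23, 11, -2, -15]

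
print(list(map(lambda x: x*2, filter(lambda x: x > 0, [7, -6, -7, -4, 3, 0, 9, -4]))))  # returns [14, 6, 18]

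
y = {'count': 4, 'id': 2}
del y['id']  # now {'count': 4}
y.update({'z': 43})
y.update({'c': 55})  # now {'count': 4, 'z': 43, 'c': 55}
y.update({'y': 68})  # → {'count': 4, 'z': 43, 'c': 55, 'y': 68}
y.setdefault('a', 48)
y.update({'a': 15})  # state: {'count': 4, 'z': 43, 'c': 55, 'y': 68, 'a': 15}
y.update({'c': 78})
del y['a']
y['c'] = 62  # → {'count': 4, 'z': 43, 'c': 62, 'y': 68}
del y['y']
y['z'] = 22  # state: {'count': 4, 'z': 22, 'c': 62}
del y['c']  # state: {'count': 4, 'z': 22}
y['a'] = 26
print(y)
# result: {'count': 4, 'z': 22, 'a': 26}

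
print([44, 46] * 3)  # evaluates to [44, 46, 44, 46, 44, 46]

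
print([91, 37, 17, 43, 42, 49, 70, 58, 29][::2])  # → [91, 17, 42, 70, 29]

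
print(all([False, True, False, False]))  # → False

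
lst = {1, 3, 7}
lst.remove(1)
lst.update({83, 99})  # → {3, 7, 83, 99}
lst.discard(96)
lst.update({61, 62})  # {3, 7, 61, 62, 83, 99}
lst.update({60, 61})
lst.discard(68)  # {3, 7, 60, 61, 62, 83, 99}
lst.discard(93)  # {3, 7, 60, 61, 62, 83, 99}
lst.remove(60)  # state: {3, 7, 61, 62, 83, 99}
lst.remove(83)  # {3, 7, 61, 62, 99}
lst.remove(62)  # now {3, 7, 61, 99}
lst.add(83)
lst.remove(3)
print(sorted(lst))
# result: [7, 61, 83, 99]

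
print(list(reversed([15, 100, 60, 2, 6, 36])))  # [36, 6, 2, 60, 100, 15]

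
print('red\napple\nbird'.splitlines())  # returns ['red', 'apple', 'bird']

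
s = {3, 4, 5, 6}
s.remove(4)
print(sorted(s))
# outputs [3, 5, 6]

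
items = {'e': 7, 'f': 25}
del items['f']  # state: {'e': 7}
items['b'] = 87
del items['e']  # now {'b': 87}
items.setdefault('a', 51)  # 51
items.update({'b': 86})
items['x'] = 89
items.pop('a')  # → 51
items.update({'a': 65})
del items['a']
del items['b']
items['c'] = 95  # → {'x': 89, 'c': 95}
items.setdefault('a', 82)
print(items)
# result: {'x': 89, 'c': 95, 'a': 82}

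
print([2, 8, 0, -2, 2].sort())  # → None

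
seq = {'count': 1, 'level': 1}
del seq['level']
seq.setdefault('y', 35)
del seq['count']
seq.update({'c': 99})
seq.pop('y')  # 35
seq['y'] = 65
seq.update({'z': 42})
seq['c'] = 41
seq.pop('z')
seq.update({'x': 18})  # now {'c': 41, 'y': 65, 'x': 18}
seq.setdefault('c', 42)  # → 41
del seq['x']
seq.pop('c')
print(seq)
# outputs {'y': 65}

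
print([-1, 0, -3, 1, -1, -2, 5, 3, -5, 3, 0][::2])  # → [-1, -3, -1, 5, -5, 0]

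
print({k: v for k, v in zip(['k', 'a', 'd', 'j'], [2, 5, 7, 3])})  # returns {'k': 2, 'a': 5, 'd': 7, 'j': 3}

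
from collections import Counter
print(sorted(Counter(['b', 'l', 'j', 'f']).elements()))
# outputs ['b', 'f', 'j', 'l']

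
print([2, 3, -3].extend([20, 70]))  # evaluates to None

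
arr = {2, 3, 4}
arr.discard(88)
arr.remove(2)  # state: {3, 4}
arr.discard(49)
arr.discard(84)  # {3, 4}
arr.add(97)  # {3, 4, 97}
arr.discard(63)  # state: {3, 4, 97}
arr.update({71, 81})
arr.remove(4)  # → {3, 71, 81, 97}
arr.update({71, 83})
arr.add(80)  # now {3, 71, 80, 81, 83, 97}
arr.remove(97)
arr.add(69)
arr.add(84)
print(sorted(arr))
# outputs [3, 69, 71, 80, 81, 83, 84]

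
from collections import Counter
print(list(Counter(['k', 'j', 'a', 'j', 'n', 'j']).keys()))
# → ['k', 'j', 'a', 'n']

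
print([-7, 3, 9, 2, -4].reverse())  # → None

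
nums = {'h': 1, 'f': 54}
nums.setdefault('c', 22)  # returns 22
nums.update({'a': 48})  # {'h': 1, 'f': 54, 'c': 22, 'a': 48}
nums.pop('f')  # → 54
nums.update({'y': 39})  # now {'h': 1, 'c': 22, 'a': 48, 'y': 39}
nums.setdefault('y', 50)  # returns 39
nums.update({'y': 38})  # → {'h': 1, 'c': 22, 'a': 48, 'y': 38}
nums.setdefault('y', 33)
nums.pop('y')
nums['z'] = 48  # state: {'h': 1, 'c': 22, 'a': 48, 'z': 48}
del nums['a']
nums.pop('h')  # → 1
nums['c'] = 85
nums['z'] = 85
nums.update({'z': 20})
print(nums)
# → {'c': 85, 'z': 20}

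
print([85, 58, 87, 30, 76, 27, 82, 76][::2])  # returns [85, 87, 76, 82]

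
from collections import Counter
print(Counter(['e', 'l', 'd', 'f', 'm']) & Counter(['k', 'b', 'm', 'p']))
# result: Counter({'m': 1})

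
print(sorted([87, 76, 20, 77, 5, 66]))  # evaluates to [5, 20, 66, 76, 77, 87]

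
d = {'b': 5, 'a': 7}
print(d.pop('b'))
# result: 5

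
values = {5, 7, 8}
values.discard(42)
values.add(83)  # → {5, 7, 8, 83}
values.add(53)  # {5, 7, 8, 53, 83}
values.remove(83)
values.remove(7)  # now {5, 8, 53}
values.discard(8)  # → {5, 53}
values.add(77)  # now {5, 53, 77}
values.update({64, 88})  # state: {5, 53, 64, 77, 88}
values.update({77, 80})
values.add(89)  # {5, 53, 64, 77, 80, 88, 89}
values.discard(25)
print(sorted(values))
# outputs [5, 53, 64, 77, 80, 88, 89]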